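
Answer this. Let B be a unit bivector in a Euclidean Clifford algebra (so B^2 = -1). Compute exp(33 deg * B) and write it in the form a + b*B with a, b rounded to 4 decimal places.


For a unit bivector B with B^2 = -1, the exponential series gives
e^(theta*B) = cos(theta) + sin(theta)*B (the GA analogue of Euler's formula).
theta = 33 degrees = 0.575959 rad
cos(33 deg) = 0.8387
sin(33 deg) = 0.5446
exp(theta*B) = 0.8387 + 0.5446*B


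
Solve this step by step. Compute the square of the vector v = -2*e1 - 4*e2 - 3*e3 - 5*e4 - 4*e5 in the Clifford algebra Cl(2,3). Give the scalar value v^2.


v^2 = sum of c_i^2 * e_i^2
Positive signature terms (e_i^2 = +1): (-2)^2 + (-4)^2 = 20
Negative signature terms (e_j^2 = -1): (-3)^2 + (-5)^2 + (-4)^2 = 50
v^2 = 20 - 50 = -30


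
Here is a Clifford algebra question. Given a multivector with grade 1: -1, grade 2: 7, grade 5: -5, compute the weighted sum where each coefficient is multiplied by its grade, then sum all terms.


Grade-weighted sum = sum of grade_k * coefficient_k
1*(-1) = -1
2*7 = 14
5*(-5) = -25
Total = -1 + 14 + (-25) = -12


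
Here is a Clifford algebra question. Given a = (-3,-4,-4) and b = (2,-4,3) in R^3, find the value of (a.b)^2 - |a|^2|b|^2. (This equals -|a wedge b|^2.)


a . b = (-3)*2 + (-4)*(-4) + (-4)*3
= -6 + 16 + (-12) = -2
|a|^2 = (-3)^2 + (-4)^2 + (-4)^2 = 41
|b|^2 = 2^2 + (-4)^2 + 3^2 = 29
(a.b)^2 = (-2)^2 = 4
|a|^2 * |b|^2 = 41 * 29 = 1189
Result = 4 - 1189 = -1185


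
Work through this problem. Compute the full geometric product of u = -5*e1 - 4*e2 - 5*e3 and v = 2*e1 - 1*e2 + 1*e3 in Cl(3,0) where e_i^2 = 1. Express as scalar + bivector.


In Cl(3,0): e_i^2 = 1, e_ie_j = -e_je_i for i != j.
Scalar part = u . v = (-5)*2 + (-4)*(-1) + (-5)*1
= -10 + 4 + (-5) = -11
e12 coeff = (-5)*(-1) - (-4)*2 = 5 - (-8) = 13
e13 coeff = (-5)*1 - (-5)*2 = -5 - (-10) = 5
e23 coeff = (-4)*1 - (-5)*(-1) = -4 - 5 = -9
uv = -11 + 13*e12 + 5*e13 - 9*e23


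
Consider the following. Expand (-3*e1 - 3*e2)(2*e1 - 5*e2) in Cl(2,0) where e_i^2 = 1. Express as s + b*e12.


Expand: (-3*e1 - 3*e2)(2*e1 - 5*e2)
= (-3)*2*e1e1 + (-3)*(-5)*e1e2 + (-3)*2*e2e1 + (-3)*(-5)*e2e2
Using e1^2 = e2^2 = 1, e2e1 = -e1e2:
Scalar part s = (-3)*2 + (-3)*(-5) = -6 + 15 = 9
Bivector part b = (-3)*(-5) - (-3)*2 = 15 - (-6) = 21
uv = 9 + 21*e12


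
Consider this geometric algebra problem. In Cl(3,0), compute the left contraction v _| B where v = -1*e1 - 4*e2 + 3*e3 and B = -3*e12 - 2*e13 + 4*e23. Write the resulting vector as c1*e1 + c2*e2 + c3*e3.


Left contraction v _| B = <vB>_1 (grade-1 part of the geometric product vB).
Using e1_|e12 = e2, e2_|e12 = -e1, e1_|e13 = e3, e3_|e13 = -e1, e2_|e23 = e3, e3_|e23 = -e2:
e1 coeff: -v2*b12 - v3*b13 = -(-4)*(-3) - (3)*(-2) = -6
e2 coeff: v1*b12 - v3*b23 = (-1)*(-3) - (3)*(4) = -9
e3 coeff: v1*b13 + v2*b23 = (-1)*(-2) + (-4)*(4) = -14
v _| B = -6*e1 - 9*e2 - 14*e3


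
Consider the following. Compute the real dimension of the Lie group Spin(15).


Spin(n) double-covers SO(n); both have Lie algebra so(n) of dimension n(n-1)/2.
n = 15
n(n-1) = 15 * 14 = 210
dim Spin(15) = 210/2 = 105


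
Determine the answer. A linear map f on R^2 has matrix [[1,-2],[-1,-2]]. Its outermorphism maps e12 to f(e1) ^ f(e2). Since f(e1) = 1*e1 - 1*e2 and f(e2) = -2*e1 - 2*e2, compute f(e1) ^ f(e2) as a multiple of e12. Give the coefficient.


The outermorphism of a linear map f sends e1^e2 to f(e1)^f(e2).
f(e1) = 1*e1 - 1*e2
f(e2) = -2*e1 - 2*e2
f(e1) ^ f(e2) = (1*e1 - 1*e2) ^ (-2*e1 - 2*e2)
= 1*(-2)*e12 + (-1)*(-2)*e21
= (-2 - 2)*e12
= -4*e12
Coefficient = -4


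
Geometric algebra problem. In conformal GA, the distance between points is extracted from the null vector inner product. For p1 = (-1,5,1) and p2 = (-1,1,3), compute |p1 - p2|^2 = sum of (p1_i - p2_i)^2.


p1 - p2 = (0, 4, -2)
|p1 - p2|^2 = 0^2 + 4^2 + (-2)^2
= 0 + 16 + 4
= 20


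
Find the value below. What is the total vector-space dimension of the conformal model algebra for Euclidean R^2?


The conformal model of R^2 uses Cl(3,1): the 2 Euclidean generators plus two extra orthogonal generators e+ (e+^2 = +1) and e- (e-^2 = -1), from which the null vectors e0, einf are built.
Number of generators m = 2 + 2 = 4.
dim Cl(p,q) = 2^m = 2^4 = 16


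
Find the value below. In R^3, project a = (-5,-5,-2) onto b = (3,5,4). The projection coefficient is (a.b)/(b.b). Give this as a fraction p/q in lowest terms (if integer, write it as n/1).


Projection coefficient = (a . b) / (b . b)
a . b = (-5)*3 + (-5)*5 + (-2)*4
= -15 + (-25) + (-8) = -48
b . b = 3^2 + 5^2 + 4^2
= 9 + 25 + 16 = 50
Coefficient = -48/50
In lowest terms: -24/25


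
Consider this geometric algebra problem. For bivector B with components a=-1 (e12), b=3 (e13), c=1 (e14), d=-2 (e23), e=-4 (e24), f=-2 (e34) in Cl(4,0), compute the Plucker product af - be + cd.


Plucker relation: af - be + cd
a*f = (-1)*(-2) = 2
b*e = 3*(-4) = -12
c*d = 1*(-2) = -2
af - be + cd = 2 - (-12) + (-2)
= 12


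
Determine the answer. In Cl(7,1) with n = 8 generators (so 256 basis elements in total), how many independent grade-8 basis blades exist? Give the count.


Number of grade-k basis blades in Cl(p,q) with n = p + q is C(n, k).
n = 7 + 1 = 8
C(8, 8) = 8! / (8! * 0!)
= 40320 / (40320 * 1)
= 1


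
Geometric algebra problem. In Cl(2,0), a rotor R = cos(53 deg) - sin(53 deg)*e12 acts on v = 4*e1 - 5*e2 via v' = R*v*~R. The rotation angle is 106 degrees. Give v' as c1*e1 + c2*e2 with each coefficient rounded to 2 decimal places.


Rotor R = cos(53deg) - sin(53deg)*e12
Rotation angle theta = 2 * 53 = 106 degrees
v' = R*v*~R rotates v by theta.
cos(106deg) = -0.2756, sin(106deg) = 0.9613
v'_1 = 4*cos(106deg) - (-5)*sin(106deg)
= 4*(-0.2756) - (-5)*0.9613
= 3.70
v'_2 = 4*sin(106deg) + (-5)*cos(106deg)
= 4*0.9613 + (-5)*(-0.2756)
= 5.22
v' = 3.70*e1 + 5.22*e2


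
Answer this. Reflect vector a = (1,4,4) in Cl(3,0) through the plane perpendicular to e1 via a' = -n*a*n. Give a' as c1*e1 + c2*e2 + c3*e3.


Reflection formula: a' = -n*a*n, with n = e1 (unit vector, n^2 = 1).
For reflection through hyperplane perp to e1:
The component along e1 flips sign, others stay.
a = (1, 4, 4)
a' = (-1, 4, 4)
a' = -1*e1 + 4*e2 + 4*e3


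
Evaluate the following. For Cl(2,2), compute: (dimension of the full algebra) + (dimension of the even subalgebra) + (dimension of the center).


n = 2 + 2 = 4
Total dim = 2^4 = 16
Even subalgebra dim = 2^3 = 8
n is even, so center dim = 1
Sum = 16 + 8 + 1 = 25


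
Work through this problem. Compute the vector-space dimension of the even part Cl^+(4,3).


Even subalgebra dimension = 2^(n-1)
n = 4 + 3 = 7
2^(7 - 1) = 2^6 = 64
Verification: sum of C(7,k) for even k = 1 + 21 + 35 + 7 = 64
Result = 64


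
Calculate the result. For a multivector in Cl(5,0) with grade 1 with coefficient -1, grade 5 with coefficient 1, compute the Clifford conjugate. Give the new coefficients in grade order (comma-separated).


Clifford conjugate sign for grade k: (-1)^(k(k+1)/2)
Grade 1: (-1)^(1*2/2) = (-1)^1 = -1, coeff -1 -> 1
Grade 5: (-1)^(5*6/2) = (-1)^15 = -1, coeff 1 -> -1
Conjugated coefficients: 1, -1


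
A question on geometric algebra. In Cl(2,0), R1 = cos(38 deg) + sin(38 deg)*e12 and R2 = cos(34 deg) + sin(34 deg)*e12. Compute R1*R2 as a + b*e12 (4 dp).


Same-plane rotors commute and their half-angles add:
R1*R2 = cos(a1 + a2) + sin(a1 + a2)*e12.
a1 + a2 = 38 + 34 = 72 deg
cos(72 deg) = 0.3090
sin(72 deg) = 0.9511
R1*R2 = 0.3090 + 0.9511*e12


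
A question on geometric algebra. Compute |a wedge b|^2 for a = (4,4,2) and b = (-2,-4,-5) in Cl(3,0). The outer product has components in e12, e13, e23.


a wedge b = (a1*b2 - a2*b1)*e12 + (a1*b3 - a3*b1)*e13 + (a2*b3 - a3*b2)*e23
e12 coeff: 4*(-4) - 4*(-2) = -16 - (-8) = -8
e13 coeff: 4*(-5) - 2*(-2) = -20 - (-4) = -16
e23 coeff: 4*(-5) - 2*(-4) = -20 - (-8) = -12
|a wedge b|^2 = (-8)^2 + (-16)^2 + (-12)^2
= 64 + 256 + 144
= 464


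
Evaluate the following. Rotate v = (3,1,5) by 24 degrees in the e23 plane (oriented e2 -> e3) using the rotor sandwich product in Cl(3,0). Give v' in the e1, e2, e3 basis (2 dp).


Rotor R = cos(12deg) - sin(12deg)*e23
Rotation angle theta = 2 * 12 = 24 degrees in the e23 plane (e2 -> e3).
The component perpendicular to the plane (e1) is invariant: v'_1 = v1 = 3.00
cos(24deg) = 0.9135, sin(24deg) = 0.4067
v'_2 = v2*cos(theta) - v3*sin(theta) = 1*0.9135 - 5*0.4067 = -1.12
v'_3 = v2*sin(theta) + v3*cos(theta) = 1*0.4067 + 5*0.9135 = 4.97
v' = 3.00*e1 - 1.12*e2 + 4.97*e3


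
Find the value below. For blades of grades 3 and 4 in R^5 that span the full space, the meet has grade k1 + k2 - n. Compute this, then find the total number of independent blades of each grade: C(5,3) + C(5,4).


Meet grade = grade(A) + grade(B) - n
= 3 + 4 - 5 = 2
C(5,3) = 10
C(5,4) = 5
dim_A + dim_B = 10 + 5 = 15


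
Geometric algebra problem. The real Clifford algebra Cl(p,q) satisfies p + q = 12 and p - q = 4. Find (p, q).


We need p + q = 12 and p - q = 4.
Adding: 2p = 12 + 4 = 16, so p = 8.
Then q = 12 - 8 = 4.
(p, q) = (8, 4)


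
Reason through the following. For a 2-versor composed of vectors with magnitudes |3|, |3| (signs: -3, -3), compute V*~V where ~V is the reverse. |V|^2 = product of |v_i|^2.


Each vector v_i has |v_i|^2 = s_i^2
Squared scales: (-3)^2 = 9, (-3)^2 = 9
|V|^2 = 9 * 9
= 81


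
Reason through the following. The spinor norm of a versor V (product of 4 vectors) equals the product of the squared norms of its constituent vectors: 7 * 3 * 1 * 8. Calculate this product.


Spinor norm N(V) = |v1|^2 * |v2|^2 * ... * |v4|^2
= 7 * 3 * 1 * 8
Running product: 7, 21, 21, 168
N(V) = 168


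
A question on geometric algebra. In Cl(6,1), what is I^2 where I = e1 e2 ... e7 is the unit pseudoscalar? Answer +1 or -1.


The pseudoscalar I = e1...e_n (product of all n generators) of Cl(p,q) satisfies I^2 = (-1)^(q + n(n-1)/2).
p = 6, q = 1, n = p + q = 7
n(n-1)/2 = 7 * 6 / 2 = 21
Exponent = q + n(n-1)/2 = 1 + 21 = 22
I^2 = (-1)^22 = +1


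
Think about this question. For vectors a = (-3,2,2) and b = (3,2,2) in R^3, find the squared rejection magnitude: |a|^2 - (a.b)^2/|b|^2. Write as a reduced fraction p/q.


|a|^2 = (-3)^2 + 2^2 + 2^2 = 17
|b|^2 = 3^2 + 2^2 + 2^2 = 17
a . b = (-3)*3 + 2*2 + 2*2 = -1
(a.b)^2 = (-1)^2 = 1
|rej|^2 = 17 - 1/17
= (289 - 1)/17
= 288/17
In lowest terms: 288/17


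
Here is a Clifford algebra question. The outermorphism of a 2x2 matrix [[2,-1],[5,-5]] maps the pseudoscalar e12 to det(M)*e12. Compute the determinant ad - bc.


The outermorphism of a linear map f sends e1^e2 to f(e1)^f(e2).
f(e1) = 2*e1 + 5*e2
f(e2) = -1*e1 - 5*e2
f(e1) ^ f(e2) = (2*e1 + 5*e2) ^ (-1*e1 - 5*e2)
= 2*(-5)*e12 + 5*(-1)*e21
= (-10 - (-5))*e12
= -5*e12
Coefficient = -5


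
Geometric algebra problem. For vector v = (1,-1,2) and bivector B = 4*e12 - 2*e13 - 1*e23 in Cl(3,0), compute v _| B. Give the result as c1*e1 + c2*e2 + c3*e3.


Left contraction v _| B = <vB>_1 (grade-1 part of the geometric product vB).
Using e1_|e12 = e2, e2_|e12 = -e1, e1_|e13 = e3, e3_|e13 = -e1, e2_|e23 = e3, e3_|e23 = -e2:
e1 coeff: -v2*b12 - v3*b13 = -(-1)*(4) - (2)*(-2) = 8
e2 coeff: v1*b12 - v3*b23 = (1)*(4) - (2)*(-1) = 6
e3 coeff: v1*b13 + v2*b23 = (1)*(-2) + (-1)*(-1) = -1
v _| B = 8*e1 + 6*e2 - 1*e3


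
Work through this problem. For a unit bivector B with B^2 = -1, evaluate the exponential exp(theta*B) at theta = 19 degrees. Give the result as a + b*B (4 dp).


For a unit bivector B with B^2 = -1, the exponential series gives
e^(theta*B) = cos(theta) + sin(theta)*B (the GA analogue of Euler's formula).
theta = 19 degrees = 0.331613 rad
cos(19 deg) = 0.9455
sin(19 deg) = 0.3256
exp(theta*B) = 0.9455 + 0.3256*B


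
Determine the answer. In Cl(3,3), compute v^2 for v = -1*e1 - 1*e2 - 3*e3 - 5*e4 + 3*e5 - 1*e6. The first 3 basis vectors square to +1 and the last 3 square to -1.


v^2 = sum of c_i^2 * e_i^2
Positive signature terms (e_i^2 = +1): (-1)^2 + (-1)^2 + (-3)^2 = 11
Negative signature terms (e_j^2 = -1): (-5)^2 + 3^2 + (-1)^2 = 35
v^2 = 11 - 35 = -24


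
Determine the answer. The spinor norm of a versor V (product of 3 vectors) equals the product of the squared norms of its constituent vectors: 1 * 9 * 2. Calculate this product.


Spinor norm N(V) = |v1|^2 * |v2|^2 * ... * |v3|^2
= 1 * 9 * 2
Running product: 1, 9, 18
N(V) = 18


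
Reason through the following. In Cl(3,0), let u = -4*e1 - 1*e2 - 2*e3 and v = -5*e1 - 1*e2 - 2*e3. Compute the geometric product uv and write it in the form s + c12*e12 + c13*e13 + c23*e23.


In Cl(3,0): e_i^2 = 1, e_ie_j = -e_je_i for i != j.
Scalar part = u . v = (-4)*(-5) + (-1)*(-1) + (-2)*(-2)
= 20 + 1 + 4 = 25
e12 coeff = (-4)*(-1) - (-1)*(-5) = 4 - 5 = -1
e13 coeff = (-4)*(-2) - (-2)*(-5) = 8 - 10 = -2
e23 coeff = (-1)*(-2) - (-2)*(-1) = 2 - 2 = 0
uv = 25 - 1*e12 - 2*e13 + 0*e23


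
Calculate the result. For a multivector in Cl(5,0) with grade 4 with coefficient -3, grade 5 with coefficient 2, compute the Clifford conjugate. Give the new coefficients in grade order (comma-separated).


Clifford conjugate sign for grade k: (-1)^(k(k+1)/2)
Grade 4: (-1)^(4*5/2) = (-1)^10 = 1, coeff -3 -> -3
Grade 5: (-1)^(5*6/2) = (-1)^15 = -1, coeff 2 -> -2
Conjugated coefficients: -3, -2


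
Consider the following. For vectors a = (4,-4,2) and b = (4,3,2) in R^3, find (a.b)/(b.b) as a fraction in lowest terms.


Projection coefficient = (a . b) / (b . b)
a . b = 4*4 + (-4)*3 + 2*2
= 16 + (-12) + 4 = 8
b . b = 4^2 + 3^2 + 2^2
= 16 + 9 + 4 = 29
Coefficient = 8/29
In lowest terms: 8/29


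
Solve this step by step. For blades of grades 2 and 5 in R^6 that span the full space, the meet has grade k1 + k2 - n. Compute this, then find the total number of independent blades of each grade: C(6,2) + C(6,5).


Meet grade = grade(A) + grade(B) - n
= 2 + 5 - 6 = 1
C(6,2) = 15
C(6,5) = 6
dim_A + dim_B = 15 + 6 = 21


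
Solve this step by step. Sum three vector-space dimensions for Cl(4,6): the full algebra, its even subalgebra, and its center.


n = 4 + 6 = 10
Total dim = 2^10 = 1024
Even subalgebra dim = 2^9 = 512
n is even, so center dim = 1
Sum = 1024 + 512 + 1 = 1537


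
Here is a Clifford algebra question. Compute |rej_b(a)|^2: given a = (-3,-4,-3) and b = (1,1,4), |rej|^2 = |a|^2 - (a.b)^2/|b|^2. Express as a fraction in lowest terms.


|a|^2 = (-3)^2 + (-4)^2 + (-3)^2 = 34
|b|^2 = 1^2 + 1^2 + 4^2 = 18
a . b = (-3)*1 + (-4)*1 + (-3)*4 = -19
(a.b)^2 = (-19)^2 = 361
|rej|^2 = 34 - 361/18
= (612 - 361)/18
= 251/18
In lowest terms: 251/18


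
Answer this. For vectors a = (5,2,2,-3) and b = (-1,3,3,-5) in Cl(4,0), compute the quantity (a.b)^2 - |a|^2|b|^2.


a . b = 5*(-1) + 2*3 + 2*3 + (-3)*(-5)
= -5 + 6 + 6 + 15 = 22
|a|^2 = 5^2 + 2^2 + 2^2 + (-3)^2 = 42
|b|^2 = (-1)^2 + 3^2 + 3^2 + (-5)^2 = 44
(a.b)^2 = 22^2 = 484
|a|^2 * |b|^2 = 42 * 44 = 1848
Result = 484 - 1848 = -1364


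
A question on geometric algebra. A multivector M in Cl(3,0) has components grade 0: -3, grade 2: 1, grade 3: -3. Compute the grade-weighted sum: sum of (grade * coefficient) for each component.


Grade-weighted sum = sum of grade_k * coefficient_k
0*(-3) = 0
2*1 = 2
3*(-3) = -9
Total = 0 + 2 + (-9) = -7


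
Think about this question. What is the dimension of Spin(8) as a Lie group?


Spin(n) double-covers SO(n); both have Lie algebra so(n) of dimension n(n-1)/2.
n = 8
n(n-1) = 8 * 7 = 56
dim Spin(8) = 56/2 = 28


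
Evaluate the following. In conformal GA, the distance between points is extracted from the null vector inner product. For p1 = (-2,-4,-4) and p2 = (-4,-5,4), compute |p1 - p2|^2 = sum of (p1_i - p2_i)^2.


p1 - p2 = (2, 1, -8)
|p1 - p2|^2 = 2^2 + 1^2 + (-8)^2
= 4 + 1 + 64
= 69


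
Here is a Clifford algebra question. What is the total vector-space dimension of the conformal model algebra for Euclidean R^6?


The conformal model of R^6 uses Cl(7,1): the 6 Euclidean generators plus two extra orthogonal generators e+ (e+^2 = +1) and e- (e-^2 = -1), from which the null vectors e0, einf are built.
Number of generators m = 6 + 2 = 8.
dim Cl(p,q) = 2^m = 2^8 = 256


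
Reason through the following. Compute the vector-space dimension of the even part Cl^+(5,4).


Even subalgebra dimension = 2^(n-1)
n = 5 + 4 = 9
2^(9 - 1) = 2^8 = 256
Verification: sum of C(9,k) for even k = 1 + 36 + 126 + 84 + 9 = 256
Result = 256


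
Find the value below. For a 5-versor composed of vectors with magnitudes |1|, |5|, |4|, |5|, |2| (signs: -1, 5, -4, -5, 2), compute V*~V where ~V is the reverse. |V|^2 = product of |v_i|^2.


Each vector v_i has |v_i|^2 = s_i^2
Squared scales: (-1)^2 = 1, 5^2 = 25, (-4)^2 = 16, (-5)^2 = 25, 2^2 = 4
|V|^2 = 1 * 25 * 16 * 25 * 4
= 40000


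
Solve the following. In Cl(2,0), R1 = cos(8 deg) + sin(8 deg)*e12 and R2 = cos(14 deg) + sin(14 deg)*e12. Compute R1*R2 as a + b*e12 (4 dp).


Same-plane rotors commute and their half-angles add:
R1*R2 = cos(a1 + a2) + sin(a1 + a2)*e12.
a1 + a2 = 8 + 14 = 22 deg
cos(22 deg) = 0.9272
sin(22 deg) = 0.3746
R1*R2 = 0.9272 + 0.3746*e12


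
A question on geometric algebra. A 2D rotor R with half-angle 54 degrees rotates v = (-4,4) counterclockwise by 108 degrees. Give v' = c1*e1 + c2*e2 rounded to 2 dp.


Rotor R = cos(54deg) - sin(54deg)*e12
Rotation angle theta = 2 * 54 = 108 degrees
v' = R*v*~R rotates v by theta.
cos(108deg) = -0.3090, sin(108deg) = 0.9511
v'_1 = -4*cos(108deg) - 4*sin(108deg)
= -4*(-0.3090) - 4*0.9511
= -2.57
v'_2 = -4*sin(108deg) + 4*cos(108deg)
= -4*0.9511 + 4*(-0.3090)
= -5.04
v' = -2.57*e1 - 5.04*e2


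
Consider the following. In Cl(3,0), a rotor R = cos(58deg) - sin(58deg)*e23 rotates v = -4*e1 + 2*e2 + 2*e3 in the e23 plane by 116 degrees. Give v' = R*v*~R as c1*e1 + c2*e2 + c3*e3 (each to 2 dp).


Rotor R = cos(58deg) - sin(58deg)*e23
Rotation angle theta = 2 * 58 = 116 degrees in the e23 plane (e2 -> e3).
The component perpendicular to the plane (e1) is invariant: v'_1 = v1 = -4.00
cos(116deg) = -0.4384, sin(116deg) = 0.8988
v'_2 = v2*cos(theta) - v3*sin(theta) = 2*(-0.4384) - 2*0.8988 = -2.67
v'_3 = v2*sin(theta) + v3*cos(theta) = 2*0.8988 + 2*(-0.4384) = 0.92
v' = -4.00*e1 - 2.67*e2 + 0.92*e3


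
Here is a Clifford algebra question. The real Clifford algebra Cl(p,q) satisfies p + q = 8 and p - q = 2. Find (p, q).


We need p + q = 8 and p - q = 2.
Adding: 2p = 8 + 2 = 10, so p = 5.
Then q = 8 - 5 = 3.
(p, q) = (5, 3)


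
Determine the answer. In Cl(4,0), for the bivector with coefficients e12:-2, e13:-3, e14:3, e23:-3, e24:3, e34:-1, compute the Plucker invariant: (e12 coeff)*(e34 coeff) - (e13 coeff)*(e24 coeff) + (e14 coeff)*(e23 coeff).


Plucker relation: af - be + cd
a*f = (-2)*(-1) = 2
b*e = (-3)*3 = -9
c*d = 3*(-3) = -9
af - be + cd = 2 - (-9) + (-9)
= 2


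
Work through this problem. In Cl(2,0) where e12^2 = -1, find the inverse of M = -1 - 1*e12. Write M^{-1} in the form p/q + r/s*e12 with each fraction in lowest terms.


M = -1 - 1*e12, where e12^2 = -1.
Since M commutes with its reverse ~M = a - b*e12, M * ~M = a^2 - b^2*e12^2 = a^2 + b^2.
So M^{-1} = ~M / (a^2 + b^2) = (a - b*e12)/(a^2 + b^2).
a^2 + b^2 = 1 + 1 = 2
Scalar part = -1/2 = -1/2
Bivector coeff = 1/2 = 1/2
M^{-1} = -1/2 + 1/2*e12


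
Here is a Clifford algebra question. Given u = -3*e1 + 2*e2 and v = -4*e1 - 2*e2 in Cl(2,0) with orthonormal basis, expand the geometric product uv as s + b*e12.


Expand: (-3*e1 + 2*e2)(-4*e1 - 2*e2)
= (-3)*(-4)*e1e1 + (-3)*(-2)*e1e2 + 2*(-4)*e2e1 + 2*(-2)*e2e2
Using e1^2 = e2^2 = 1, e2e1 = -e1e2:
Scalar part s = (-3)*(-4) + 2*(-2) = 12 + (-4) = 8
Bivector part b = (-3)*(-2) - 2*(-4) = 6 - (-8) = 14
uv = 8 + 14*e12


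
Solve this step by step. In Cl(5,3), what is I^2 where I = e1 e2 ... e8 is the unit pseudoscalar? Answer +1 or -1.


The pseudoscalar I = e1...e_n (product of all n generators) of Cl(p,q) satisfies I^2 = (-1)^(q + n(n-1)/2).
p = 5, q = 3, n = p + q = 8
n(n-1)/2 = 8 * 7 / 2 = 28
Exponent = q + n(n-1)/2 = 3 + 28 = 31
I^2 = (-1)^31 = -1


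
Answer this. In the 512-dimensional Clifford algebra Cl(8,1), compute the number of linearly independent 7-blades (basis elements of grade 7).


Number of grade-k basis blades in Cl(p,q) with n = p + q is C(n, k).
n = 8 + 1 = 9
C(9, 7) = 9! / (7! * 2!)
= 362880 / (5040 * 2)
= 36


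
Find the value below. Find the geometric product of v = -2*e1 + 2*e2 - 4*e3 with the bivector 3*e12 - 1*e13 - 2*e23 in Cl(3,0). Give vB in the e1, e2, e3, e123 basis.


vB has grade-1 (vector) and grade-3 (trivector) parts: vB = (v _| B) + (v ^ B).
Vector part <vB>_1:
  e1: -v2*b12 - v3*b13 = -(2)*(3) - (-4)*(-1) = -10
  e2: v1*b12 - v3*b23 = (-2)*(3) - (-4)*(-2) = -14
  e3: v1*b13 + v2*b23 = (-2)*(-1) + (2)*(-2) = -2
Trivector part <vB>_3:
  e123: v1*b23 - v2*b13 + v3*b12 = (-2)*(-2) - (2)*(-1) + (-4)*(3) = -6
vB = -10*e1 - 14*e2 - 2*e3 - 6*e123


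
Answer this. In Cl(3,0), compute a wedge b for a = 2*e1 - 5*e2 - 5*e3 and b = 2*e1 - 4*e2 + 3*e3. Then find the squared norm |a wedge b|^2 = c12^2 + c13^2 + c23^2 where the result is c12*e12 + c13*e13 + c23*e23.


a wedge b = (a1*b2 - a2*b1)*e12 + (a1*b3 - a3*b1)*e13 + (a2*b3 - a3*b2)*e23
e12 coeff: 2*(-4) - (-5)*2 = -8 - (-10) = 2
e13 coeff: 2*3 - (-5)*2 = 6 - (-10) = 16
e23 coeff: (-5)*3 - (-5)*(-4) = -15 - 20 = -35
|a wedge b|^2 = 2^2 + 16^2 + (-35)^2
= 4 + 256 + 1225
= 1485


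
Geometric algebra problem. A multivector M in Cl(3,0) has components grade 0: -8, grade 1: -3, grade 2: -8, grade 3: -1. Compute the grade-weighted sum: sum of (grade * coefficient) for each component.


Grade-weighted sum = sum of grade_k * coefficient_k
0*(-8) = 0
1*(-3) = -3
2*(-8) = -16
3*(-1) = -3
Total = 0 + (-3) + (-16) + (-3) = -22


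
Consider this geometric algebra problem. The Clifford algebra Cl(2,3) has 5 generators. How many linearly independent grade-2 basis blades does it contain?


Number of grade-k basis blades in Cl(p,q) with n = p + q is C(n, k).
n = 2 + 3 = 5
C(5, 2) = 5! / (2! * 3!)
= 120 / (2 * 6)
= 10


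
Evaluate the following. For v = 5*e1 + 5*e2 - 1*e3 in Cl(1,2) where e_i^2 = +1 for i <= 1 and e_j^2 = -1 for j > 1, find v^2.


v^2 = sum of c_i^2 * e_i^2
Positive signature terms (e_i^2 = +1): 5^2 = 25
Negative signature terms (e_j^2 = -1): 5^2 + (-1)^2 = 26
v^2 = 25 - 26 = -1


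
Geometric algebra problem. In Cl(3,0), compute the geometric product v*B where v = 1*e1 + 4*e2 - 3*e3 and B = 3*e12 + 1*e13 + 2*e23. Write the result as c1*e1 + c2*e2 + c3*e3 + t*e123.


vB has grade-1 (vector) and grade-3 (trivector) parts: vB = (v _| B) + (v ^ B).
Vector part <vB>_1:
  e1: -v2*b12 - v3*b13 = -(4)*(3) - (-3)*(1) = -9
  e2: v1*b12 - v3*b23 = (1)*(3) - (-3)*(2) = 9
  e3: v1*b13 + v2*b23 = (1)*(1) + (4)*(2) = 9
Trivector part <vB>_3:
  e123: v1*b23 - v2*b13 + v3*b12 = (1)*(2) - (4)*(1) + (-3)*(3) = -11
vB = -9*e1 + 9*e2 + 9*e3 - 11*e123


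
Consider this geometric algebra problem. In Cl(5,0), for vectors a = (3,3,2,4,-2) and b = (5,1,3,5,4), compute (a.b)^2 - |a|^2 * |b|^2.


a . b = 3*5 + 3*1 + 2*3 + 4*5 + (-2)*4
= 15 + 3 + 6 + 20 + (-8) = 36
|a|^2 = 3^2 + 3^2 + 2^2 + 4^2 + (-2)^2 = 42
|b|^2 = 5^2 + 1^2 + 3^2 + 5^2 + 4^2 = 76
(a.b)^2 = 36^2 = 1296
|a|^2 * |b|^2 = 42 * 76 = 3192
Result = 1296 - 3192 = -1896


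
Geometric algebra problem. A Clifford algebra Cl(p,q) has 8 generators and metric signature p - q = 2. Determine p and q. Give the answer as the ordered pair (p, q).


We need p + q = 8 and p - q = 2.
Adding: 2p = 8 + 2 = 10, so p = 5.
Then q = 8 - 5 = 3.
(p, q) = (5, 3)


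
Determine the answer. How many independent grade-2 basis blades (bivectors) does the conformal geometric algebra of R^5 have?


The conformal model of R^5 uses Cl(6,1) with m = 5 + 2 = 7 generators.
Number of grade-2 blades = C(m, 2) = C(7, 2)
= 7*6/2 = 21


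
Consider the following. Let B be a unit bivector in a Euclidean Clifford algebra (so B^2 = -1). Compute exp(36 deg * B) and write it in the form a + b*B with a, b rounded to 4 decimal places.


For a unit bivector B with B^2 = -1, the exponential series gives
e^(theta*B) = cos(theta) + sin(theta)*B (the GA analogue of Euler's formula).
theta = 36 degrees = 0.628319 rad
cos(36 deg) = 0.8090
sin(36 deg) = 0.5878
exp(theta*B) = 0.8090 + 0.5878*B


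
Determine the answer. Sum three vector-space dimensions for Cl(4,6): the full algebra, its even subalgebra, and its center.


n = 4 + 6 = 10
Total dim = 2^10 = 1024
Even subalgebra dim = 2^9 = 512
n is even, so center dim = 1
Sum = 1024 + 512 + 1 = 1537


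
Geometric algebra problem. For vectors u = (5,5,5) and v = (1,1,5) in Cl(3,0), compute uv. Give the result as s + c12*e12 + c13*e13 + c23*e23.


In Cl(3,0): e_i^2 = 1, e_ie_j = -e_je_i for i != j.
Scalar part = u . v = 5*1 + 5*1 + 5*5
= 5 + 5 + 25 = 35
e12 coeff = 5*1 - 5*1 = 5 - 5 = 0
e13 coeff = 5*5 - 5*1 = 25 - 5 = 20
e23 coeff = 5*5 - 5*1 = 25 - 5 = 20
uv = 35 + 0*e12 + 20*e13 + 20*e23


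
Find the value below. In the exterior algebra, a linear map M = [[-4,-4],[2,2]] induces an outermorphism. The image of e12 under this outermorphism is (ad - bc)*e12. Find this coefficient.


The outermorphism of a linear map f sends e1^e2 to f(e1)^f(e2).
f(e1) = -4*e1 + 2*e2
f(e2) = -4*e1 + 2*e2
f(e1) ^ f(e2) = (-4*e1 + 2*e2) ^ (-4*e1 + 2*e2)
= (-4)*2*e12 + 2*(-4)*e21
= (-8 - (-8))*e12
= 0*e12
Coefficient = 0


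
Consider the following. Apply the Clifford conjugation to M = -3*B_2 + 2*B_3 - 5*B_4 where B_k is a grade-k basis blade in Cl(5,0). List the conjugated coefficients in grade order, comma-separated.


Clifford conjugate sign for grade k: (-1)^(k(k+1)/2)
Grade 2: (-1)^(2*3/2) = (-1)^3 = -1, coeff -3 -> 3
Grade 3: (-1)^(3*4/2) = (-1)^6 = 1, coeff 2 -> 2
Grade 4: (-1)^(4*5/2) = (-1)^10 = 1, coeff -5 -> -5
Conjugated coefficients: 3, 2, -5


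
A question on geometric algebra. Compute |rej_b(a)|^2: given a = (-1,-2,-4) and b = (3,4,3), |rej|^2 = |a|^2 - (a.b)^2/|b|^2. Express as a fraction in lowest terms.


|a|^2 = (-1)^2 + (-2)^2 + (-4)^2 = 21
|b|^2 = 3^2 + 4^2 + 3^2 = 34
a . b = (-1)*3 + (-2)*4 + (-4)*3 = -23
(a.b)^2 = (-23)^2 = 529
|rej|^2 = 21 - 529/34
= (714 - 529)/34
= 185/34
In lowest terms: 185/34


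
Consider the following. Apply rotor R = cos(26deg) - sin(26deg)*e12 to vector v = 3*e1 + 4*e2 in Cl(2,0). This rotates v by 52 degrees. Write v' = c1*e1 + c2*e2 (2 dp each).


Rotor R = cos(26deg) - sin(26deg)*e12
Rotation angle theta = 2 * 26 = 52 degrees
v' = R*v*~R rotates v by theta.
cos(52deg) = 0.6157, sin(52deg) = 0.7880
v'_1 = 3*cos(52deg) - 4*sin(52deg)
= 3*0.6157 - 4*0.7880
= -1.31
v'_2 = 3*sin(52deg) + 4*cos(52deg)
= 3*0.7880 + 4*0.6157
= 4.83
v' = -1.31*e1 + 4.83*e2


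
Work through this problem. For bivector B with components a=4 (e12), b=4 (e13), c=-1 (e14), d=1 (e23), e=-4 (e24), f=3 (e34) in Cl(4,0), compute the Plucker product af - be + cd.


Plucker relation: af - be + cd
a*f = 4*3 = 12
b*e = 4*(-4) = -16
c*d = (-1)*1 = -1
af - be + cd = 12 - (-16) + (-1)
= 27


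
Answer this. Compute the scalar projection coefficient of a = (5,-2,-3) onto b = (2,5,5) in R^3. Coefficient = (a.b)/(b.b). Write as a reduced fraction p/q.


Projection coefficient = (a . b) / (b . b)
a . b = 5*2 + (-2)*5 + (-3)*5
= 10 + (-10) + (-15) = -15
b . b = 2^2 + 5^2 + 5^2
= 4 + 25 + 25 = 54
Coefficient = -15/54
In lowest terms: -5/18


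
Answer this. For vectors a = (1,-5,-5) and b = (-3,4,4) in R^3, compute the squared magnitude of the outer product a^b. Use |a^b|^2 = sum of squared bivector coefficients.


a wedge b = (a1*b2 - a2*b1)*e12 + (a1*b3 - a3*b1)*e13 + (a2*b3 - a3*b2)*e23
e12 coeff: 1*4 - (-5)*(-3) = 4 - 15 = -11
e13 coeff: 1*4 - (-5)*(-3) = 4 - 15 = -11
e23 coeff: (-5)*4 - (-5)*4 = -20 - (-20) = 0
|a wedge b|^2 = (-11)^2 + (-11)^2 + 0^2
= 121 + 121 + 0
= 242


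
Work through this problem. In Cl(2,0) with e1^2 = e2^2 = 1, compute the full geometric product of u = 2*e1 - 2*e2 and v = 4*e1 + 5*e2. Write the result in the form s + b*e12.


Expand: (2*e1 - 2*e2)(4*e1 + 5*e2)
= 2*4*e1e1 + 2*5*e1e2 + (-2)*4*e2e1 + (-2)*5*e2e2
Using e1^2 = e2^2 = 1, e2e1 = -e1e2:
Scalar part s = 2*4 + (-2)*5 = 8 + (-10) = -2
Bivector part b = 2*5 - (-2)*4 = 10 - (-8) = 18
uv = -2 + 18*e12


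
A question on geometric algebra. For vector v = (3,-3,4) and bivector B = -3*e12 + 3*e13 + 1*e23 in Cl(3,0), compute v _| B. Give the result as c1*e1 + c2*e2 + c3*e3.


Left contraction v _| B = <vB>_1 (grade-1 part of the geometric product vB).
Using e1_|e12 = e2, e2_|e12 = -e1, e1_|e13 = e3, e3_|e13 = -e1, e2_|e23 = e3, e3_|e23 = -e2:
e1 coeff: -v2*b12 - v3*b13 = -(-3)*(-3) - (4)*(3) = -21
e2 coeff: v1*b12 - v3*b23 = (3)*(-3) - (4)*(1) = -13
e3 coeff: v1*b13 + v2*b23 = (3)*(3) + (-3)*(1) = 6
v _| B = -21*e1 - 13*e2 + 6*e3


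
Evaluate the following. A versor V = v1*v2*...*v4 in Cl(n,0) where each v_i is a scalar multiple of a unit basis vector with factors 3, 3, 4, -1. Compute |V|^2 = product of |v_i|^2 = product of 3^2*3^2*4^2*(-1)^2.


Each vector v_i has |v_i|^2 = s_i^2
Squared scales: 3^2 = 9, 3^2 = 9, 4^2 = 16, (-1)^2 = 1
|V|^2 = 9 * 9 * 16 * 1
= 1296


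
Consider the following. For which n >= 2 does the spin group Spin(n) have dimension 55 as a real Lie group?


dim Spin(n) = dim so(n) = n(n-1)/2.
Solve n(n-1)/2 = 55, i.e. n^2 - n - 110 = 0.
Discriminant = 1 + 8*55 = 441
n = (1 + sqrt(441))/2 = (1 + 21)/2 = 11


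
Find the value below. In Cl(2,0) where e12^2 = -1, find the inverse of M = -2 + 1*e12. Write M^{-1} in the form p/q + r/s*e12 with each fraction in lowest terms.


M = -2 + 1*e12, where e12^2 = -1.
Since M commutes with its reverse ~M = a - b*e12, M * ~M = a^2 - b^2*e12^2 = a^2 + b^2.
So M^{-1} = ~M / (a^2 + b^2) = (a - b*e12)/(a^2 + b^2).
a^2 + b^2 = 4 + 1 = 5
Scalar part = -2/5 = -2/5
Bivector coeff = -1/5 = -1/5
M^{-1} = -2/5 - 1/5*e12


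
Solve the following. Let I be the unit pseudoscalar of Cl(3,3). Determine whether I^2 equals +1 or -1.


The pseudoscalar I = e1...e_n (product of all n generators) of Cl(p,q) satisfies I^2 = (-1)^(q + n(n-1)/2).
p = 3, q = 3, n = p + q = 6
n(n-1)/2 = 6 * 5 / 2 = 15
Exponent = q + n(n-1)/2 = 3 + 15 = 18
I^2 = (-1)^18 = +1


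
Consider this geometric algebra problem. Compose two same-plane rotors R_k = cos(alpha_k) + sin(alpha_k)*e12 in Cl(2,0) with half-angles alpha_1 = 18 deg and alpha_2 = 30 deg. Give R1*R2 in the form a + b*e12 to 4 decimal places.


Same-plane rotors commute and their half-angles add:
R1*R2 = cos(a1 + a2) + sin(a1 + a2)*e12.
a1 + a2 = 18 + 30 = 48 deg
cos(48 deg) = 0.6691
sin(48 deg) = 0.7431
R1*R2 = 0.6691 + 0.7431*e12


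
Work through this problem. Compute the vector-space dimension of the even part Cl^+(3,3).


Even subalgebra dimension = 2^(n-1)
n = 3 + 3 = 6
2^(6 - 1) = 2^5 = 32
Verification: sum of C(6,k) for even k = 1 + 15 + 15 + 1 = 32
Result = 32


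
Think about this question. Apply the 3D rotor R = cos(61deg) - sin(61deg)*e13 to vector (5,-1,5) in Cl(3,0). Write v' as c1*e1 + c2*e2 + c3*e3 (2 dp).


Rotor R = cos(61deg) - sin(61deg)*e13
Rotation angle theta = 2 * 61 = 122 degrees in the e13 plane (e1 -> e3).
The component perpendicular to the plane (e2) is invariant: v'_2 = v2 = -1.00
cos(122deg) = -0.5299, sin(122deg) = 0.8480
v'_1 = v1*cos(theta) - v3*sin(theta) = 5*(-0.5299) - 5*0.8480 = -6.89
v'_3 = v1*sin(theta) + v3*cos(theta) = 5*0.8480 + 5*(-0.5299) = 1.59
v' = -6.89*e1 - 1.00*e2 + 1.59*e3


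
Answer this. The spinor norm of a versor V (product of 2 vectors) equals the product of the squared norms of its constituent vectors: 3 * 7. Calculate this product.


Spinor norm N(V) = |v1|^2 * |v2|^2 * ... * |v2|^2
= 3 * 7
Running product: 3, 21
N(V) = 21


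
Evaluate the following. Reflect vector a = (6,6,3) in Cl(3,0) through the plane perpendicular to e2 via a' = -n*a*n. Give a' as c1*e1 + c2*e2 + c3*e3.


Reflection formula: a' = -n*a*n, with n = e2 (unit vector, n^2 = 1).
For reflection through hyperplane perp to e2:
The component along e2 flips sign, others stay.
a = (6, 6, 3)
a' = (6, -6, 3)
a' = 6*e1 - 6*e2 + 3*e3


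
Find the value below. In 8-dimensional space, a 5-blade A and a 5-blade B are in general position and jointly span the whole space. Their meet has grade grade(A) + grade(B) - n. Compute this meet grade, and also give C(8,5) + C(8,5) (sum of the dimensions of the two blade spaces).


Meet grade = grade(A) + grade(B) - n
= 5 + 5 - 8 = 2
C(8,5) = 56
C(8,5) = 56
dim_A + dim_B = 56 + 56 = 112


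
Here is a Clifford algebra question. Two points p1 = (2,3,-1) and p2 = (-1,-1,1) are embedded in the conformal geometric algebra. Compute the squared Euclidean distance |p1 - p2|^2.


p1 - p2 = (3, 4, -2)
|p1 - p2|^2 = 3^2 + 4^2 + (-2)^2
= 9 + 16 + 4
= 29


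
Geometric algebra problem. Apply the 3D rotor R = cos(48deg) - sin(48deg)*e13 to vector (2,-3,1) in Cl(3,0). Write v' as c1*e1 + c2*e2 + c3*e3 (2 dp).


Rotor R = cos(48deg) - sin(48deg)*e13
Rotation angle theta = 2 * 48 = 96 degrees in the e13 plane (e1 -> e3).
The component perpendicular to the plane (e2) is invariant: v'_2 = v2 = -3.00
cos(96deg) = -0.1045, sin(96deg) = 0.9945
v'_1 = v1*cos(theta) - v3*sin(theta) = 2*(-0.1045) - 1*0.9945 = -1.20
v'_3 = v1*sin(theta) + v3*cos(theta) = 2*0.9945 + 1*(-0.1045) = 1.88
v' = -1.20*e1 - 3.00*e2 + 1.88*e3


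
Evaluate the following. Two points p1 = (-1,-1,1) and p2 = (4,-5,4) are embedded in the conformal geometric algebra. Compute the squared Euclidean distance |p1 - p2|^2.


p1 - p2 = (-5, 4, -3)
|p1 - p2|^2 = (-5)^2 + 4^2 + (-3)^2
= 25 + 16 + 9
= 50


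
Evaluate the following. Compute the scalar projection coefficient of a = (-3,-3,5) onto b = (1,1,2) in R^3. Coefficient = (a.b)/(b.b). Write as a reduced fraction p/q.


Projection coefficient = (a . b) / (b . b)
a . b = (-3)*1 + (-3)*1 + 5*2
= -3 + (-3) + 10 = 4
b . b = 1^2 + 1^2 + 2^2
= 1 + 1 + 4 = 6
Coefficient = 4/6
In lowest terms: 2/3


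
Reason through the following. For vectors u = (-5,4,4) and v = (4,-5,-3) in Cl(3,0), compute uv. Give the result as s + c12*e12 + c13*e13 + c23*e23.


In Cl(3,0): e_i^2 = 1, e_ie_j = -e_je_i for i != j.
Scalar part = u . v = (-5)*4 + 4*(-5) + 4*(-3)
= -20 + (-20) + (-12) = -52
e12 coeff = (-5)*(-5) - 4*4 = 25 - 16 = 9
e13 coeff = (-5)*(-3) - 4*4 = 15 - 16 = -1
e23 coeff = 4*(-3) - 4*(-5) = -12 - (-20) = 8
uv = -52 + 9*e12 - 1*e13 + 8*e23


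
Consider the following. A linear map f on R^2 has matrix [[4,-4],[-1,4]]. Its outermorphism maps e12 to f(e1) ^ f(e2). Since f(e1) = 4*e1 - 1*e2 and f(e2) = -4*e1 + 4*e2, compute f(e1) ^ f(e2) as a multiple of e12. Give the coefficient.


The outermorphism of a linear map f sends e1^e2 to f(e1)^f(e2).
f(e1) = 4*e1 - 1*e2
f(e2) = -4*e1 + 4*e2
f(e1) ^ f(e2) = (4*e1 - 1*e2) ^ (-4*e1 + 4*e2)
= 4*4*e12 + (-1)*(-4)*e21
= (16 - 4)*e12
= 12*e12
Coefficient = 12


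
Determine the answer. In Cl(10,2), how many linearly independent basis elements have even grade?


Even subalgebra dimension = 2^(n-1)
n = 10 + 2 = 12
2^(12 - 1) = 2^11 = 2048
Verification: sum of C(12,k) for even k = 1 + 66 + 495 + 924 + 495 + 66 + 1 = 2048
Result = 2048


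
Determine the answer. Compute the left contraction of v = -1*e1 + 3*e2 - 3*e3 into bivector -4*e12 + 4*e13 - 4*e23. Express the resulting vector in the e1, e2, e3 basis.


Left contraction v _| B = <vB>_1 (grade-1 part of the geometric product vB).
Using e1_|e12 = e2, e2_|e12 = -e1, e1_|e13 = e3, e3_|e13 = -e1, e2_|e23 = e3, e3_|e23 = -e2:
e1 coeff: -v2*b12 - v3*b13 = -(3)*(-4) - (-3)*(4) = 24
e2 coeff: v1*b12 - v3*b23 = (-1)*(-4) - (-3)*(-4) = -8
e3 coeff: v1*b13 + v2*b23 = (-1)*(4) + (3)*(-4) = -16
v _| B = 24*e1 - 8*e2 - 16*e3


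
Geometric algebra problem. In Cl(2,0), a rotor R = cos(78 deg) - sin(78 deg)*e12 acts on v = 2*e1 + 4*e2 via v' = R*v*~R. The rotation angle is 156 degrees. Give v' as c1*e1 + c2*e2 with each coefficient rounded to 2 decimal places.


Rotor R = cos(78deg) - sin(78deg)*e12
Rotation angle theta = 2 * 78 = 156 degrees
v' = R*v*~R rotates v by theta.
cos(156deg) = -0.9135, sin(156deg) = 0.4067
v'_1 = 2*cos(156deg) - 4*sin(156deg)
= 2*(-0.9135) - 4*0.4067
= -3.45
v'_2 = 2*sin(156deg) + 4*cos(156deg)
= 2*0.4067 + 4*(-0.9135)
= -2.84
v' = -3.45*e1 - 2.84*e2


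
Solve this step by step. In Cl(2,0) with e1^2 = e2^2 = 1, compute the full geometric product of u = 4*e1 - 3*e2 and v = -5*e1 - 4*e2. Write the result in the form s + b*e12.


Expand: (4*e1 - 3*e2)(-5*e1 - 4*e2)
= 4*(-5)*e1e1 + 4*(-4)*e1e2 + (-3)*(-5)*e2e1 + (-3)*(-4)*e2e2
Using e1^2 = e2^2 = 1, e2e1 = -e1e2:
Scalar part s = 4*(-5) + (-3)*(-4) = -20 + 12 = -8
Bivector part b = 4*(-4) - (-3)*(-5) = -16 - 15 = -31
uv = -8 - 31*e12


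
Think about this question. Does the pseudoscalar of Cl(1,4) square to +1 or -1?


The pseudoscalar I = e1...e_n (product of all n generators) of Cl(p,q) satisfies I^2 = (-1)^(q + n(n-1)/2).
p = 1, q = 4, n = p + q = 5
n(n-1)/2 = 5 * 4 / 2 = 10
Exponent = q + n(n-1)/2 = 4 + 10 = 14
I^2 = (-1)^14 = +1


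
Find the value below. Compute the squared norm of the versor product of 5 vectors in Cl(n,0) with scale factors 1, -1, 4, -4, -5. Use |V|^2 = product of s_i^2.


Each vector v_i has |v_i|^2 = s_i^2
Squared scales: 1^2 = 1, (-1)^2 = 1, 4^2 = 16, (-4)^2 = 16, (-5)^2 = 25
|V|^2 = 1 * 1 * 16 * 16 * 25
= 6400


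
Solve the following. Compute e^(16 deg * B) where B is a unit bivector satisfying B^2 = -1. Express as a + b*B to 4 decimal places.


For a unit bivector B with B^2 = -1, the exponential series gives
e^(theta*B) = cos(theta) + sin(theta)*B (the GA analogue of Euler's formula).
theta = 16 degrees = 0.279253 rad
cos(16 deg) = 0.9613
sin(16 deg) = 0.2756
exp(theta*B) = 0.9613 + 0.2756*B


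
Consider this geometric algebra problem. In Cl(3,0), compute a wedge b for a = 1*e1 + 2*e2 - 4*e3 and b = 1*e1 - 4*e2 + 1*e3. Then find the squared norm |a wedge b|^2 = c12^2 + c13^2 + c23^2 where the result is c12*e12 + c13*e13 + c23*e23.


a wedge b = (a1*b2 - a2*b1)*e12 + (a1*b3 - a3*b1)*e13 + (a2*b3 - a3*b2)*e23
e12 coeff: 1*(-4) - 2*1 = -4 - 2 = -6
e13 coeff: 1*1 - (-4)*1 = 1 - (-4) = 5
e23 coeff: 2*1 - (-4)*(-4) = 2 - 16 = -14
|a wedge b|^2 = (-6)^2 + 5^2 + (-14)^2
= 36 + 25 + 196
= 257


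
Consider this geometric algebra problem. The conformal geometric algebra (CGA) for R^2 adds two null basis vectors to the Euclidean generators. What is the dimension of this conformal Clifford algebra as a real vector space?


The conformal model of R^2 uses Cl(3,1): the 2 Euclidean generators plus two extra orthogonal generators e+ (e+^2 = +1) and e- (e-^2 = -1), from which the null vectors e0, einf are built.
Number of generators m = 2 + 2 = 4.
dim Cl(p,q) = 2^m = 2^4 = 16


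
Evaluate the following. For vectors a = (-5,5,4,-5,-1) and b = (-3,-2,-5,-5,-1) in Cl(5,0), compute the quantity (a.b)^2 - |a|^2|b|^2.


a . b = (-5)*(-3) + 5*(-2) + 4*(-5) + (-5)*(-5) + (-1)*(-1)
= 15 + (-10) + (-20) + 25 + 1 = 11
|a|^2 = (-5)^2 + 5^2 + 4^2 + (-5)^2 + (-1)^2 = 92
|b|^2 = (-3)^2 + (-2)^2 + (-5)^2 + (-5)^2 + (-1)^2 = 64
(a.b)^2 = 11^2 = 121
|a|^2 * |b|^2 = 92 * 64 = 5888
Result = 121 - 5888 = -5767


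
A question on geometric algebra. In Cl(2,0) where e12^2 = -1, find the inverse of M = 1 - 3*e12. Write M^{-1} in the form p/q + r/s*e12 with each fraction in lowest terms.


M = 1 - 3*e12, where e12^2 = -1.
Since M commutes with its reverse ~M = a - b*e12, M * ~M = a^2 - b^2*e12^2 = a^2 + b^2.
So M^{-1} = ~M / (a^2 + b^2) = (a - b*e12)/(a^2 + b^2).
a^2 + b^2 = 1 + 9 = 10
Scalar part = 1/10 = 1/10
Bivector coeff = 3/10 = 3/10
M^{-1} = 1/10 + 3/10*e12


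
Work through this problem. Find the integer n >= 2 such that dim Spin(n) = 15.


dim Spin(n) = dim so(n) = n(n-1)/2.
Solve n(n-1)/2 = 15, i.e. n^2 - n - 30 = 0.
Discriminant = 1 + 8*15 = 121
n = (1 + sqrt(121))/2 = (1 + 11)/2 = 6


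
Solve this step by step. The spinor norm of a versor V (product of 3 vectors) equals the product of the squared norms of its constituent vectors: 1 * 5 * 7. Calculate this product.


Spinor norm N(V) = |v1|^2 * |v2|^2 * ... * |v3|^2
= 1 * 5 * 7
Running product: 1, 5, 35
N(V) = 35
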